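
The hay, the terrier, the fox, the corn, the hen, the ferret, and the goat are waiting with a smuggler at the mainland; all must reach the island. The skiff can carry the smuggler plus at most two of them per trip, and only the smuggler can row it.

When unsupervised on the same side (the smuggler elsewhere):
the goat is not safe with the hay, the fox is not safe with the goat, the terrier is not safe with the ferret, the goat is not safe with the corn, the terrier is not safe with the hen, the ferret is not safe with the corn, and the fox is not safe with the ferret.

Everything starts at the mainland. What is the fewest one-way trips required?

Whatever the first load, the items left behind include a forbidden pair without the smuggler. No opening move is safe, so no plan exists.

impossible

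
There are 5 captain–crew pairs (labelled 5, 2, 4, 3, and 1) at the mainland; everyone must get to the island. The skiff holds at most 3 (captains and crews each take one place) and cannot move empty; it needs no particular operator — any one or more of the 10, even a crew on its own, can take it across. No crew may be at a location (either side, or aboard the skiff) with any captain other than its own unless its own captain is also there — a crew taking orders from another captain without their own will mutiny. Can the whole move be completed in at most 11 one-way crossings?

Yes

Yes — this plan uses 11 crossings (≤ 11):
1. captain 5 and crew 5 cross → the island.
2. captain 5 crosses ← the mainland.
3. crew 2, crew 3, and crew 4 cross → the island.
4. crew 5 crosses ← the mainland.
5. captain 2, captain 3, and captain 4 cross → the island.
6. captain 2 and crew 2 cross ← the mainland.
7. captain 1, captain 2, and captain 5 cross → the island.
8. crew 4 crosses ← the mainland.
9. crew 2 and crew 5 cross → the island.
10. crew 5 crosses ← the mainland.
11. crew 1, crew 4, and crew 5 cross → the island.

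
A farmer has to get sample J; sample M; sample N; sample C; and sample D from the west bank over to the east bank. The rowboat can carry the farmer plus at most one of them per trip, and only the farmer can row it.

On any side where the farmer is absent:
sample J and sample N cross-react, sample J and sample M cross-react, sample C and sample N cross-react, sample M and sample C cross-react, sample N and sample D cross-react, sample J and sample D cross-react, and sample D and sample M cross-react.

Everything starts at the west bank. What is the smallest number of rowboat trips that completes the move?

Whatever the first load, the items left behind include a forbidden pair without the farmer. No opening move is safe, so no plan exists.

impossible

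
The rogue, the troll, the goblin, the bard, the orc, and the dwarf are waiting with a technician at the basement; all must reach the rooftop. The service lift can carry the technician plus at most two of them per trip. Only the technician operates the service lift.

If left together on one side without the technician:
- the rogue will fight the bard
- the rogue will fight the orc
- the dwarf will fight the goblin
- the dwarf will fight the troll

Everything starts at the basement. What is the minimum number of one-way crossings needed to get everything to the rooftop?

7

Counting alone: the technician can take at most 2 across per trip to the rooftop, so moving all 6 needs at least 3 loaded trips out, with a return between consecutive ones — at least 5 crossings.
The safety rule pushes this higher. Following every safe sequence of crossings, the most of the 6 that can be at the rooftop as the service lift arrives there on crossing 5 is 5 — never all 6.
So no plan with fewer than 7 crossings exists, and this one achieves 7:
1. Technician goes to the rooftop with the dwarf and the rogue.
2. Technician goes back to the basement alone.
3. Technician goes to the rooftop with the goblin and the troll.
4. Technician goes back to the basement with the dwarf.
5. Technician goes to the rooftop with the bard and the orc.
6. Technician goes back to the basement with the rogue.
7. Technician goes to the rooftop with the dwarf and the rogue.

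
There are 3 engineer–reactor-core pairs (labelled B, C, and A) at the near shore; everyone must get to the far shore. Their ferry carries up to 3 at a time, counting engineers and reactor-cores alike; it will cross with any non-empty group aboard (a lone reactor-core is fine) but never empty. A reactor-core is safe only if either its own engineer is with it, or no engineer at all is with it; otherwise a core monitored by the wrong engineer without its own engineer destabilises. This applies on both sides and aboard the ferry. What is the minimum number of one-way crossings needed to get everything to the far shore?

Counting alone: each trip to the far shore takes at most 3 across and each return brings at least 1 back, so after t trips out (and t−1 returns) at most 3t − (t−1) of the 6 are across; that first reaches 6 at t = 3, so at least 5 crossings are needed.
The plan below uses exactly 5 crossings, so it is optimal:
1. engineer B and reactor-core B cross → the far shore.
2. engineer B crosses ← the near shore.
3. engineer A, engineer B, and engineer C cross → the far shore.
4. reactor-core B crosses ← the near shore.
5. reactor-core A, reactor-core B, and reactor-core C cross → the far shore.

5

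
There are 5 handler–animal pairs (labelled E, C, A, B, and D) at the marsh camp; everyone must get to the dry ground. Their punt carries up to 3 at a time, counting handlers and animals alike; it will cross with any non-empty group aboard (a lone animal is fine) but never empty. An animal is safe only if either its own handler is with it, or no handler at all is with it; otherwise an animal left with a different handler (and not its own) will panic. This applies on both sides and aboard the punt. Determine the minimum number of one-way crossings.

Counting alone: each trip to the dry ground takes at most 3 across and each return brings at least 1 back, so after t trips out (and t−1 returns) at most 3t − (t−1) of the 10 are across; that first reaches 10 at t = 5, so at least 9 crossings are needed.
The safety rule pushes this higher. Following every safe sequence of crossings, the most of the 10 that can be at the dry ground as the punt arrives there on crossing 9 is 9 — never all 10.
So no plan with fewer than 11 crossings exists, and this one achieves 11:
1. animal E and handler E cross → the dry ground.
2. handler E crosses ← the marsh camp.
3. animal A, animal B, and animal C cross → the dry ground.
4. animal E crosses ← the marsh camp.
5. handler A, handler B, and handler C cross → the dry ground.
6. animal C and handler C cross ← the marsh camp.
7. handler C, handler D, and handler E cross → the dry ground.
8. animal A crosses ← the marsh camp.
9. animal C and animal E cross → the dry ground.
10. animal E crosses ← the marsh camp.
11. animal A, animal D, and animal E cross → the dry ground.

11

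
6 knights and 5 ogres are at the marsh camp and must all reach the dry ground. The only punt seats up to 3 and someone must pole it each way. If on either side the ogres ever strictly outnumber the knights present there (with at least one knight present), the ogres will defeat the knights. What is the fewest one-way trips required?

Counting alone: each trip to the dry ground takes at most 3 across and each return brings at least 1 back, so after t trips out (and t−1 returns) at most 3t − (t−1) of the 11 are across; that first reaches 11 at t = 5, so at least 9 crossings are needed.
The plan below uses exactly 9 crossings, so it is optimal:
1. 3 ogres → the dry ground.  (the marsh camp: 6K 2O; the dry ground: 0K 3O)
2. 1 ogre ← the marsh camp.  (the marsh camp: 6K 3O; the dry ground: 0K 2O)
3. 3 knights → the dry ground.  (the marsh camp: 3K 3O; the dry ground: 3K 2O)
4. 1 knight ← the marsh camp.  (the marsh camp: 4K 3O; the dry ground: 2K 2O)
5. 2 knights and 1 ogre → the dry ground.  (the marsh camp: 2K 2O; the dry ground: 4K 3O)
6. 1 knight ← the marsh camp.  (the marsh camp: 3K 2O; the dry ground: 3K 3O)
7. 2 knights and 1 ogre → the dry ground.  (the marsh camp: 1K 1O; the dry ground: 5K 4O)
8. 1 knight ← the marsh camp.  (the marsh camp: 2K 1O; the dry ground: 4K 4O)
9. 2 knights and 1 ogre → the dry ground.  (the marsh camp: 0K 0O; the dry ground: 6K 5O)

9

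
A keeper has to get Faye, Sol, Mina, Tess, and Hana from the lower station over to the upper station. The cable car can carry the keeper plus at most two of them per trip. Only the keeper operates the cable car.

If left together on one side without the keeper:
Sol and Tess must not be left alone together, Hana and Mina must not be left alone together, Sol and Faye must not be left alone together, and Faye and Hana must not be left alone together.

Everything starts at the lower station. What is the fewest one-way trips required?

7

Counting alone: the keeper can take at most 2 across per trip to the upper station, so moving all 5 needs at least 3 loaded trips out, with a return between consecutive ones — at least 5 crossings.
The safety rule pushes this higher. Following every safe sequence of crossings, the most of the 5 that can be at the upper station as the cable car arrives there on crossing 5 is 4 — never all 5.
So no plan with fewer than 7 crossings exists, and this one achieves 7:
1. Keeper goes to the upper station with Hana and Sol.
2. Keeper goes back to the lower station alone.
3. Keeper goes to the upper station with Faye.
4. Keeper goes back to the lower station with Hana and Sol.
5. Keeper goes to the upper station with Mina and Tess.
6. Keeper goes back to the lower station alone.
7. Keeper goes to the upper station with Hana and Sol.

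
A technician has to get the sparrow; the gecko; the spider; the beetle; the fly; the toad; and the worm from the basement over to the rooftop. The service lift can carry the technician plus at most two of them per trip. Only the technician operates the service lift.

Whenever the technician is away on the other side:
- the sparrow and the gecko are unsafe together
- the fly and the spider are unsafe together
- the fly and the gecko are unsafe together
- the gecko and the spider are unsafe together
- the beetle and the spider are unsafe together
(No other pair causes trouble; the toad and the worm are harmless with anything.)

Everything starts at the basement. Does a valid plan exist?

1. Technician goes to the rooftop with the gecko and the spider.  [the basement: the beetle, the fly, the sparrow, the toad, the worm | the rooftop: the gecko, the spider]
2. Technician goes back to the basement with the gecko.  [the basement: the beetle, the fly, the gecko, the sparrow, the toad, the worm | the rooftop: the spider]
3. Technician goes to the rooftop with the gecko and the sparrow.  [the basement: the beetle, the fly, the toad, the worm | the rooftop: the gecko, the sparrow, the spider]
4. Technician goes back to the basement with the gecko.  [the basement: the beetle, the fly, the gecko, the toad, the worm | the rooftop: the sparrow, the spider]
5. Technician goes to the rooftop with the gecko and the toad.  [the basement: the beetle, the fly, the worm | the rooftop: the gecko, the sparrow, the spider, the toad]
6. Technician goes back to the basement with the gecko.  [the basement: the beetle, the fly, the gecko, the worm | the rooftop: the sparrow, the spider, the toad]
7. Technician goes to the rooftop with the gecko and the worm.  [the basement: the beetle, the fly | the rooftop: the gecko, the sparrow, the spider, the toad, the worm]
8. Technician goes back to the basement with the gecko.  [the basement: the beetle, the fly, the gecko | the rooftop: the sparrow, the spider, the toad, the worm]
9. Technician goes to the rooftop with the beetle and the fly.  [the basement: the gecko | the rooftop: the beetle, the fly, the sparrow, the spider, the toad, the worm]
10. Technician goes back to the basement with the spider.  [the basement: the gecko, the spider | the rooftop: the beetle, the fly, the sparrow, the toad, the worm]
11. Technician goes to the rooftop with the gecko and the spider.  [the basement: — | the rooftop: the beetle, the fly, the gecko, the sparrow, the spider, the toad, the worm]

Yes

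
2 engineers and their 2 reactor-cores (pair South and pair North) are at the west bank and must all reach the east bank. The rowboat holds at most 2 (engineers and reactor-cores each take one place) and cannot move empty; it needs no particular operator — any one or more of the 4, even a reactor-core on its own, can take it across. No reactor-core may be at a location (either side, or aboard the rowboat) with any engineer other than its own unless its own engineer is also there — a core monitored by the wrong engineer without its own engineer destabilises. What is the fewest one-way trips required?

Counting alone: each trip to the east bank takes at most 2 across and each return brings at least 1 back, so after t trips out (and t−1 returns) at most 2t − (t−1) of the 4 are across; that first reaches 4 at t = 3, so at least 5 crossings are needed.
The plan below uses exactly 5 crossings, so it is optimal:
1. engineer South and reactor-core South cross → the east bank.
2. engineer South crosses ← the west bank.
3. engineer North and engineer South cross → the east bank.
4. engineer North crosses ← the west bank.
5. engineer North and reactor-core North cross → the east bank.

5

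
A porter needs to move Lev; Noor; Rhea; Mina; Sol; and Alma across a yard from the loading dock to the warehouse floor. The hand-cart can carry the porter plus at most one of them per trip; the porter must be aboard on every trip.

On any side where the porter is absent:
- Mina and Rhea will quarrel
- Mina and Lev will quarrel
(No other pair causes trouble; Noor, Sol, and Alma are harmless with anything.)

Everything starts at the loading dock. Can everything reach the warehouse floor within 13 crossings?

Yes — this plan uses 13 crossings (≤ 13):
1. Porter goes to the warehouse floor with Mina.  [the loading dock: Alma, Lev, Noor, Rhea, Sol | the warehouse floor: Mina]
2. Porter goes back to the loading dock alone.  [the loading dock: Alma, Lev, Noor, Rhea, Sol | the warehouse floor: Mina]
3. Porter goes to the warehouse floor with Lev.  [the loading dock: Alma, Noor, Rhea, Sol | the warehouse floor: Lev, Mina]
4. Porter goes back to the loading dock with Mina.  [the loading dock: Alma, Mina, Noor, Rhea, Sol | the warehouse floor: Lev]
5. Porter goes to the warehouse floor with Rhea.  [the loading dock: Alma, Mina, Noor, Sol | the warehouse floor: Lev, Rhea]
6. Porter goes back to the loading dock alone.  [the loading dock: Alma, Mina, Noor, Sol | the warehouse floor: Lev, Rhea]
7. Porter goes to the warehouse floor with Noor.  [the loading dock: Alma, Mina, Sol | the warehouse floor: Lev, Noor, Rhea]
8. Porter goes back to the loading dock alone.  [the loading dock: Alma, Mina, Sol | the warehouse floor: Lev, Noor, Rhea]
9. Porter goes to the warehouse floor with Sol.  [the loading dock: Alma, Mina | the warehouse floor: Lev, Noor, Rhea, Sol]
10. Porter goes back to the loading dock alone.  [the loading dock: Alma, Mina | the warehouse floor: Lev, Noor, Rhea, Sol]
11. Porter goes to the warehouse floor with Alma.  [the loading dock: Mina | the warehouse floor: Alma, Lev, Noor, Rhea, Sol]
12. Porter goes back to the loading dock alone.  [the loading dock: Mina | the warehouse floor: Alma, Lev, Noor, Rhea, Sol]
13. Porter goes to the warehouse floor with Mina.  [the loading dock: — | the warehouse floor: Alma, Lev, Mina, Noor, Rhea, Sol]

Yes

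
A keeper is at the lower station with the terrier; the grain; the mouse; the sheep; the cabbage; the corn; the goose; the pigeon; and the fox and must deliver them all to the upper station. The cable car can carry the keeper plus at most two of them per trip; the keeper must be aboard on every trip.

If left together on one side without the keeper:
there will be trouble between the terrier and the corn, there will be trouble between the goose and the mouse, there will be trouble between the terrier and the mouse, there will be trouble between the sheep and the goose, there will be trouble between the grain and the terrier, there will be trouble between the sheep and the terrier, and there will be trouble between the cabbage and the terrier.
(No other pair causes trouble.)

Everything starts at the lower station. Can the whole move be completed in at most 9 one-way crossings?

No

Counting alone: the keeper can take at most 2 across per trip to the upper station, so moving all 9 needs at least 5 loaded trips out, with a return between consecutive ones — at least 9 crossings.
The safety rule pushes this higher. Following every safe sequence of crossings, the most of the 9 that can be at the upper station as the cable car arrives there on crossing 9 is 8 — never all 9.
So the move cannot be finished within 9 crossings. (The shortest complete plan takes 11:)
1. Keeper goes to the upper station with the goose and the terrier.
2. Keeper goes back to the lower station alone.
3. Keeper goes to the upper station with the grain and the mouse.
4. Keeper goes back to the lower station with the goose and the terrier.
5. Keeper goes to the upper station with the sheep and the terrier.
6. Keeper goes back to the lower station with the terrier.
7. Keeper goes to the upper station with the cabbage and the corn.
8. Keeper goes back to the lower station alone.
9. Keeper goes to the upper station with the fox and the pigeon.
10. Keeper goes back to the lower station alone.
11. Keeper goes to the upper station with the goose and the terrier.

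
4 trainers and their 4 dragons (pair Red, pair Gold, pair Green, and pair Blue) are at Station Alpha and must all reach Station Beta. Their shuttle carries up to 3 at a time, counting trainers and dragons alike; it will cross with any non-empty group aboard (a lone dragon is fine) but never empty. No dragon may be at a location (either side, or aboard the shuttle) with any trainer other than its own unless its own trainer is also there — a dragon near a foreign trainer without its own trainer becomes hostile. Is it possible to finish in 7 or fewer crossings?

No

Counting alone: each trip to Station Beta takes at most 3 across and each return brings at least 1 back, so after t trips out (and t−1 returns) at most 3t − (t−1) of the 8 are across; that first reaches 8 at t = 4, so at least 7 crossings are needed.
The safety rule pushes this higher. Following every safe sequence of crossings, the most of the 8 that can be at Station Beta as the shuttle arrives there on crossing 7 is 7 — never all 8.
So the move cannot be finished within 7 crossings. (The shortest complete plan takes 9:)
1. dragon Red and trainer Red cross → Station Beta.
2. trainer Red crosses ← Station Alpha.
3. dragon Gold, trainer Gold, and trainer Red cross → Station Beta.
4. dragon Red and trainer Red cross ← Station Alpha.
5. trainer Blue, trainer Green, and trainer Red cross → Station Beta.
6. dragon Gold crosses ← Station Alpha.
7. dragon Gold and dragon Red cross → Station Beta.
8. dragon Red crosses ← Station Alpha.
9. dragon Blue, dragon Green, and dragon Red cross → Station Beta.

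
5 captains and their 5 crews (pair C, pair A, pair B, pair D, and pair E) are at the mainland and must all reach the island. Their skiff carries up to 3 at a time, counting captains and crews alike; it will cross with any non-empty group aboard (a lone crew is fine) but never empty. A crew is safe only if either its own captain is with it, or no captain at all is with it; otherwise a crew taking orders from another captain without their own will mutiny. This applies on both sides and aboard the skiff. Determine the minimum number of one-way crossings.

11

Counting alone: each trip to the island takes at most 3 across and each return brings at least 1 back, so after t trips out (and t−1 returns) at most 3t − (t−1) of the 10 are across; that first reaches 10 at t = 5, so at least 9 crossings are needed.
The safety rule pushes this higher. Following every safe sequence of crossings, the most of the 10 that can be at the island as the skiff arrives there on crossing 9 is 9 — never all 10.
So no plan with fewer than 11 crossings exists, and this one achieves 11:
1. captain C and crew C cross → the island.
2. captain C crosses ← the mainland.
3. crew A, crew B, and crew D cross → the island.
4. crew C crosses ← the mainland.
5. captain A, captain B, and captain D cross → the island.
6. captain A and crew A cross ← the mainland.
7. captain A, captain C, and captain E cross → the island.
8. crew B crosses ← the mainland.
9. crew A and crew C cross → the island.
10. crew C crosses ← the mainland.
11. crew B, crew C, and crew E cross → the island.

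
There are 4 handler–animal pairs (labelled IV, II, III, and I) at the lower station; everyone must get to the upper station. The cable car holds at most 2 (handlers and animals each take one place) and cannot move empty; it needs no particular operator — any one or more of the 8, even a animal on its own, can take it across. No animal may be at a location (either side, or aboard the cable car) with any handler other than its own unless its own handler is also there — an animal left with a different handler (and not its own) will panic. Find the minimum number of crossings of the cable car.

impossible

Following every safe sequence of crossings from the start, the most of the 8 that can be at the upper station as the cable car arrives there on crossings 1, 3, 5 is 2, 3, 4 respectively; the best ever achieved is 4 of 8.
From crossing 7 on, no configuration arises that was not already reachable earlier: only 44 distinct safe configurations (who is on which side, and where the cable car is) can ever be reached, none of them has everyone across, and every continuation just revisits them. So no valid plan exists.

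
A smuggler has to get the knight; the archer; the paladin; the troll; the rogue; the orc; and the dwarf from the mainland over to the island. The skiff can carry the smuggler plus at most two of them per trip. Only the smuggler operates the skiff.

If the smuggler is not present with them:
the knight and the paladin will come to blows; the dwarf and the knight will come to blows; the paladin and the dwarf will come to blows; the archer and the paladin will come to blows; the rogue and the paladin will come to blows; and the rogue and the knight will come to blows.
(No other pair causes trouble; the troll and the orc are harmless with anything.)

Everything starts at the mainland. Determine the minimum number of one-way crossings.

Counting alone: the smuggler can take at most 2 across per trip to the island, so moving all 7 needs at least 4 loaded trips out, with a return between consecutive ones — at least 7 crossings.
The safety rule pushes this higher. Following every safe sequence of crossings, the most of the 7 that can be at the island as the skiff arrives there on crossings 7, 9 is 5, 6 respectively — never all 7.
So no plan with fewer than 11 crossings exists, and this one achieves 11:
1. Smuggler goes to the island with the knight and the paladin.
2. Smuggler goes back to the mainland with the knight.
3. Smuggler goes to the island with the archer and the knight.
4. Smuggler goes back to the mainland with the paladin.
5. Smuggler goes to the island with the paladin and the troll.
6. Smuggler goes back to the mainland with the paladin.
7. Smuggler goes to the island with the orc and the paladin.
8. Smuggler goes back to the mainland with the paladin.
9. Smuggler goes to the island with the dwarf and the rogue.
10. Smuggler goes back to the mainland with the knight.
11. Smuggler goes to the island with the knight and the paladin.

11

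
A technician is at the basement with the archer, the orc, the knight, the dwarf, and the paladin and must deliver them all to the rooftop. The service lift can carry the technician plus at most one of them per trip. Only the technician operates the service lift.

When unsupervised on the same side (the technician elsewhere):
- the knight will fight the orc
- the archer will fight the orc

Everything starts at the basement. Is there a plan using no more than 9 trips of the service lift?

No

Counting alone: the technician can take at most 1 across per trip to the rooftop, so moving all 5 needs at least 5 loaded trips out, with a return between consecutive ones — at least 9 crossings.
The safety rule pushes this higher. Following every safe sequence of crossings, the most of the 5 that can be at the rooftop as the service lift arrives there on crossing 9 is 4 — never all 5.
So the move cannot be finished within 9 crossings. (The shortest complete plan takes 11:)
1. Technician goes to the rooftop with the orc.  [the basement: the archer, the dwarf, the knight, the paladin | the rooftop: the orc]
2. Technician goes back to the basement alone.  [the basement: the archer, the dwarf, the knight, the paladin | the rooftop: the orc]
3. Technician goes to the rooftop with the archer.  [the basement: the dwarf, the knight, the paladin | the rooftop: the archer, the orc]
4. Technician goes back to the basement with the orc.  [the basement: the dwarf, the knight, the orc, the paladin | the rooftop: the archer]
5. Technician goes to the rooftop with the knight.  [the basement: the dwarf, the orc, the paladin | the rooftop: the archer, the knight]
6. Technician goes back to the basement alone.  [the basement: the dwarf, the orc, the paladin | the rooftop: the archer, the knight]
7. Technician goes to the rooftop with the dwarf.  [the basement: the orc, the paladin | the rooftop: the archer, the dwarf, the knight]
8. Technician goes back to the basement alone.  [the basement: the orc, the paladin | the rooftop: the archer, the dwarf, the knight]
9. Technician goes to the rooftop with the paladin.  [the basement: the orc | the rooftop: the archer, the dwarf, the knight, the paladin]
10. Technician goes back to the basement alone.  [the basement: the orc | the rooftop: the archer, the dwarf, the knight, the paladin]
11. Technician goes to the rooftop with the orc.  [the basement: — | the rooftop: the archer, the dwarf, the knight, the orc, the paladin]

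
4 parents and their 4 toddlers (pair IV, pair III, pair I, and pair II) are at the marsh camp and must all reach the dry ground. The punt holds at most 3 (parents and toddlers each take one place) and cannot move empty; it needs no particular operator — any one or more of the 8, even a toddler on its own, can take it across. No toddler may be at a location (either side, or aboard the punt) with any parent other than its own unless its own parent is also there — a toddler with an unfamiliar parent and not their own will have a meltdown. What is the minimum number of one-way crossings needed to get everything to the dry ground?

9

Counting alone: each trip to the dry ground takes at most 3 across and each return brings at least 1 back, so after t trips out (and t−1 returns) at most 3t − (t−1) of the 8 are across; that first reaches 8 at t = 4, so at least 7 crossings are needed.
The safety rule pushes this higher. Following every safe sequence of crossings, the most of the 8 that can be at the dry ground as the punt arrives there on crossing 7 is 7 — never all 8.
So no plan with fewer than 9 crossings exists, and this one achieves 9:
1. parent IV and toddler IV cross → the dry ground.
2. parent IV crosses ← the marsh camp.
3. parent III, parent IV, and toddler III cross → the dry ground.
4. parent IV and toddler IV cross ← the marsh camp.
5. parent I, parent II, and parent IV cross → the dry ground.
6. toddler III crosses ← the marsh camp.
7. toddler III and toddler IV cross → the dry ground.
8. toddler IV crosses ← the marsh camp.
9. toddler I, toddler II, and toddler IV cross → the dry ground.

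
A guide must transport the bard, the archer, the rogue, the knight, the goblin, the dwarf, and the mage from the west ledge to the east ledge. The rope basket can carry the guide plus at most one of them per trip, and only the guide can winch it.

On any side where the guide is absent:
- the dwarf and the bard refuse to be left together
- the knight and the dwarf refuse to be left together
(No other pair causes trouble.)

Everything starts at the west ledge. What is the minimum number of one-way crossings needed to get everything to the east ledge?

15

Counting alone: the guide can take at most 1 across per trip to the east ledge, so moving all 7 needs at least 7 loaded trips out, with a return between consecutive ones — at least 13 crossings.
The safety rule pushes this higher. Following every safe sequence of crossings, the most of the 7 that can be at the east ledge as the rope basket arrives there on crossing 13 is 6 — never all 7.
So no plan with fewer than 15 crossings exists, and this one achieves 15:
1. Guide goes to the east ledge with the dwarf.  [the west ledge: the archer, the bard, the goblin, the knight, the mage, the rogue | the east ledge: the dwarf]
2. Guide goes back to the west ledge alone.  [the west ledge: the archer, the bard, the goblin, the knight, the mage, the rogue | the east ledge: the dwarf]
3. Guide goes to the east ledge with the bard.  [the west ledge: the archer, the goblin, the knight, the mage, the rogue | the east ledge: the bard, the dwarf]
4. Guide goes back to the west ledge with the dwarf.  [the west ledge: the archer, the dwarf, the goblin, the knight, the mage, the rogue | the east ledge: the bard]
5. Guide goes to the east ledge with the knight.  [the west ledge: the archer, the dwarf, the goblin, the mage, the rogue | the east ledge: the bard, the knight]
6. Guide goes back to the west ledge alone.  [the west ledge: the archer, the dwarf, the goblin, the mage, the rogue | the east ledge: the bard, the knight]
7. Guide goes to the east ledge with the archer.  [the west ledge: the dwarf, the goblin, the mage, the rogue | the east ledge: the archer, the bard, the knight]
8. Guide goes back to the west ledge alone.  [the west ledge: the dwarf, the goblin, the mage, the rogue | the east ledge: the archer, the bard, the knight]
9. Guide goes to the east ledge with the rogue.  [the west ledge: the dwarf, the goblin, the mage | the east ledge: the archer, the bard, the knight, the rogue]
10. Guide goes back to the west ledge alone.  [the west ledge: the dwarf, the goblin, the mage | the east ledge: the archer, the bard, the knight, the rogue]
11. Guide goes to the east ledge with the goblin.  [the west ledge: the dwarf, the mage | the east ledge: the archer, the bard, the goblin, the knight, the rogue]
12. Guide goes back to the west ledge alone.  [the west ledge: the dwarf, the mage | the east ledge: the archer, the bard, the goblin, the knight, the rogue]
13. Guide goes to the east ledge with the mage.  [the west ledge: the dwarf | the east ledge: the archer, the bard, the goblin, the knight, the mage, the rogue]
14. Guide goes back to the west ledge alone.  [the west ledge: the dwarf | the east ledge: the archer, the bard, the goblin, the knight, the mage, the rogue]
15. Guide goes to the east ledge with the dwarf.  [the west ledge: — | the east ledge: the archer, the bard, the dwarf, the goblin, the knight, the mage, the rogue]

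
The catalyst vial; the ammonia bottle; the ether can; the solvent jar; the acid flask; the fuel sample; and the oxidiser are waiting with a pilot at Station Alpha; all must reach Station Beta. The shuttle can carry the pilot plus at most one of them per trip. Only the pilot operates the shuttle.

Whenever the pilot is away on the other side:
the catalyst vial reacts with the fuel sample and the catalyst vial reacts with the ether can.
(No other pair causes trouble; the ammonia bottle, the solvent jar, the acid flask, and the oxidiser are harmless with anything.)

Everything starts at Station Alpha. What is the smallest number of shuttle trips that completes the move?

15

Counting alone: the pilot can take at most 1 across per trip to Station Beta, so moving all 7 needs at least 7 loaded trips out, with a return between consecutive ones — at least 13 crossings.
The safety rule pushes this higher. Following every safe sequence of crossings, the most of the 7 that can be at Station Beta as the shuttle arrives there on crossing 13 is 6 — never all 7.
So no plan with fewer than 15 crossings exists, and this one achieves 15:
1. Pilot goes to Station Beta with the catalyst vial.
2. Pilot goes back to Station Alpha alone.
3. Pilot goes to Station Beta with the ammonia bottle.
4. Pilot goes back to Station Alpha alone.
5. Pilot goes to Station Beta with the ether can.
6. Pilot goes back to Station Alpha with the catalyst vial.
7. Pilot goes to Station Beta with the fuel sample.
8. Pilot goes back to Station Alpha alone.
9. Pilot goes to Station Beta with the solvent jar.
10. Pilot goes back to Station Alpha alone.
11. Pilot goes to Station Beta with the acid flask.
12. Pilot goes back to Station Alpha alone.
13. Pilot goes to Station Beta with the oxidiser.
14. Pilot goes back to Station Alpha alone.
15. Pilot goes to Station Beta with the catalyst vial.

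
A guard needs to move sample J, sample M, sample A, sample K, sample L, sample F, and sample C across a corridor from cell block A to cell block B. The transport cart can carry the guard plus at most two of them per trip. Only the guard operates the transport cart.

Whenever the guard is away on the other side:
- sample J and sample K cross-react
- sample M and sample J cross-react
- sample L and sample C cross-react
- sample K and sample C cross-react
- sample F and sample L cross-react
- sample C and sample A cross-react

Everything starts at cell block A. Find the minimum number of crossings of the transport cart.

impossible

Whatever the first load, the items left behind include a forbidden pair without the guard. No opening move is safe, so no plan exists.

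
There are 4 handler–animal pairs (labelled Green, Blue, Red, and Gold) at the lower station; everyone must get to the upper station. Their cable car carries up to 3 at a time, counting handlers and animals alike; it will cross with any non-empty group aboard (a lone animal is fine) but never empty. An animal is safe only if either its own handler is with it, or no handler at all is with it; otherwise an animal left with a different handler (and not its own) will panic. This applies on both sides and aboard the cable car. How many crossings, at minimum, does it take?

9

Counting alone: each trip to the upper station takes at most 3 across and each return brings at least 1 back, so after t trips out (and t−1 returns) at most 3t − (t−1) of the 8 are across; that first reaches 8 at t = 4, so at least 7 crossings are needed.
The safety rule pushes this higher. Following every safe sequence of crossings, the most of the 8 that can be at the upper station as the cable car arrives there on crossing 7 is 7 — never all 8.
So no plan with fewer than 9 crossings exists, and this one achieves 9:
1. animal Green and handler Green cross → the upper station.
2. handler Green crosses ← the lower station.
3. animal Blue, handler Blue, and handler Green cross → the upper station.
4. animal Green and handler Green cross ← the lower station.
5. handler Gold, handler Green, and handler Red cross → the upper station.
6. animal Blue crosses ← the lower station.
7. animal Blue and animal Green cross → the upper station.
8. animal Green crosses ← the lower station.
9. animal Gold, animal Green, and animal Red cross → the upper station.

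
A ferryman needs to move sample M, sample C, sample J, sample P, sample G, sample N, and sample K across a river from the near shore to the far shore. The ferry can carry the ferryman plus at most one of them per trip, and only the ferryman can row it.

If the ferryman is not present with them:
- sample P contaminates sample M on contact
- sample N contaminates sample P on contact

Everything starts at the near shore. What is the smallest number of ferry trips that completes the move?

15

Counting alone: the ferryman can take at most 1 across per trip to the far shore, so moving all 7 needs at least 7 loaded trips out, with a return between consecutive ones — at least 13 crossings.
The safety rule pushes this higher. Following every safe sequence of crossings, the most of the 7 that can be at the far shore as the ferry arrives there on crossing 13 is 6 — never all 7.
So no plan with fewer than 15 crossings exists, and this one achieves 15:
1. Ferryman goes to the far shore with sample P.
2. Ferryman goes back to the near shore alone.
3. Ferryman goes to the far shore with sample M.
4. Ferryman goes back to the near shore with sample P.
5. Ferryman goes to the far shore with sample N.
6. Ferryman goes back to the near shore alone.
7. Ferryman goes to the far shore with sample C.
8. Ferryman goes back to the near shore alone.
9. Ferryman goes to the far shore with sample J.
10. Ferryman goes back to the near shore alone.
11. Ferryman goes to the far shore with sample G.
12. Ferryman goes back to the near shore alone.
13. Ferryman goes to the far shore with sample K.
14. Ferryman goes back to the near shore alone.
15. Ferryman goes to the far shore with sample P.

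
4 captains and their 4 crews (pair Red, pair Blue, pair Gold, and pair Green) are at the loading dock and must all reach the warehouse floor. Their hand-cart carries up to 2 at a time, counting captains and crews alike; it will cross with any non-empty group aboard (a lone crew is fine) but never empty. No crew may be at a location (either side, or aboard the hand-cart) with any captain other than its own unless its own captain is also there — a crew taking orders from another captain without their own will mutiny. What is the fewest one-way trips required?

Following every safe sequence of crossings from the start, the most of the 8 that can be at the warehouse floor as the hand-cart arrives there on crossings 1, 3, 5 is 2, 3, 4 respectively; the best ever achieved is 4 of 8.
From crossing 7 on, no configuration arises that was not already reachable earlier: only 44 distinct safe configurations (who is on which side, and where the hand-cart is) can ever be reached, none of them has everyone across, and every continuation just revisits them. So no valid plan exists.

impossible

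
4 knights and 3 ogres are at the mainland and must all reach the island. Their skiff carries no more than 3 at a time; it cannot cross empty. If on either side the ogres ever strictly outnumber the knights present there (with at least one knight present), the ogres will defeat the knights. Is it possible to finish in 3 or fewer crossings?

No

Counting alone: each trip to the island takes at most 3 across and each return brings at least 1 back, so after t trips out (and t−1 returns) at most 3t − (t−1) of the 7 are across; that first reaches 7 at t = 3, so at least 5 crossings are needed.
Since 3 < 5, 3 crossings cannot be enough. (The shortest complete plan in fact takes 5:)
1. 3 ogres → the island.  (the mainland: 4K 0O; the island: 0K 3O)
2. 1 ogre ← the mainland.  (the mainland: 4K 1O; the island: 0K 2O)
3. 3 knights → the island.  (the mainland: 1K 1O; the island: 3K 2O)
4. 1 knight ← the mainland.  (the mainland: 2K 1O; the island: 2K 2O)
5. 2 knights and 1 ogre → the island.  (the mainland: 0K 0O; the island: 4K 3O)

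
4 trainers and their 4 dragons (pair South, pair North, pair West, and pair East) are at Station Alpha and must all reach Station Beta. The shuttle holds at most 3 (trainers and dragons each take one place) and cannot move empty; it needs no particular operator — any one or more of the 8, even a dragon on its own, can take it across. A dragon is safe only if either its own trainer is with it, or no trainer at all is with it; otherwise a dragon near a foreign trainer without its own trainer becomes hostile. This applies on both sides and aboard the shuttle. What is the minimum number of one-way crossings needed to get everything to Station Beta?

9

Counting alone: each trip to Station Beta takes at most 3 across and each return brings at least 1 back, so after t trips out (and t−1 returns) at most 3t − (t−1) of the 8 are across; that first reaches 8 at t = 4, so at least 7 crossings are needed.
The safety rule pushes this higher. Following every safe sequence of crossings, the most of the 8 that can be at Station Beta as the shuttle arrives there on crossing 7 is 7 — never all 8.
So no plan with fewer than 9 crossings exists, and this one achieves 9:
1. dragon South and trainer South cross → Station Beta.
2. trainer South crosses ← Station Alpha.
3. dragon North, trainer North, and trainer South cross → Station Beta.
4. dragon South and trainer South cross ← Station Alpha.
5. trainer East, trainer South, and trainer West cross → Station Beta.
6. dragon North crosses ← Station Alpha.
7. dragon North and dragon South cross → Station Beta.
8. dragon South crosses ← Station Alpha.
9. dragon East, dragon South, and dragon West cross → Station Beta.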